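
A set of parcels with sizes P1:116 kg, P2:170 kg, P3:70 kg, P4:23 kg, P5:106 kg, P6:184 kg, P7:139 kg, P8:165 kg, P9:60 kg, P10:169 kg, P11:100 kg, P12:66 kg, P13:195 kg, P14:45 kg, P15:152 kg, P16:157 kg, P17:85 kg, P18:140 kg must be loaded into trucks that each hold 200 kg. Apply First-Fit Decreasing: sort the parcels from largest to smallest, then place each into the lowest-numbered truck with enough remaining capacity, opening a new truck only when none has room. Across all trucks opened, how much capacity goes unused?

258

Sorted descending: 195, 184, 170, 169, 165, 157, 152, 140, 139, 116, 106, 100, 85, 70, 66, 60, 45, 23.
truck 1: place 195 kg, 5 kg left
truck 2: place 184 kg, 16 kg left
truck 3: place 170 kg, 30 kg left
truck 4: place 169 kg, 31 kg left
truck 5: place 165 kg, 35 kg left
truck 6: place 157 kg, 43 kg left
truck 7: place 152 kg, 48 kg left
truck 8: place 140 kg, 60 kg left
truck 9: place 139 kg, 61 kg left
truck 10: place 116 kg, 84 kg left
truck 11: place 106 kg, 94 kg left
truck 12: place 100 kg, 100 kg left
truck 11: place 85 kg, 9 kg left
truck 10: place 70 kg, 14 kg left
truck 12: place 66 kg, 34 kg left
truck 8: place 60 kg, 0 kg left
truck 7: place 45 kg, 3 kg left
truck 3: place 23 kg, 7 kg left
12 trucks × 200 kg = 2400 kg; used 2142 kg; unused 258 kg.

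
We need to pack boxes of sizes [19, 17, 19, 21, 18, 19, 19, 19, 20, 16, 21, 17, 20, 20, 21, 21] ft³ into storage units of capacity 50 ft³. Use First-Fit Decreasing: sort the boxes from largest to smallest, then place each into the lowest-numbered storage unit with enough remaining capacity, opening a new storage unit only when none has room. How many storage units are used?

Sorted descending: 21, 21, 21, 21, 20, 20, 20, 19, 19, 19, 19, 19, 18, 17, 17, 16.
21 ft³ → storage unit 1 (remaining 29 ft³)
21 ft³ → storage unit 1 (remaining 8 ft³)
21 ft³ → storage unit 2 (remaining 29 ft³)
21 ft³ → storage unit 2 (remaining 8 ft³)
20 ft³ → storage unit 3 (remaining 30 ft³)
20 ft³ → storage unit 3 (remaining 10 ft³)
20 ft³ → storage unit 4 (remaining 30 ft³)
19 ft³ → storage unit 4 (remaining 11 ft³)
19 ft³ → storage unit 5 (remaining 31 ft³)
19 ft³ → storage unit 5 (remaining 12 ft³)
19 ft³ → storage unit 6 (remaining 31 ft³)
19 ft³ → storage unit 6 (remaining 12 ft³)
18 ft³ → storage unit 7 (remaining 32 ft³)
17 ft³ → storage unit 7 (remaining 15 ft³)
17 ft³ → storage unit 8 (remaining 33 ft³)
16 ft³ → storage unit 8 (remaining 17 ft³)
Final storage units: [21,21] [21,21] [20,20] [20,19] [19,19] [19,19] [18,17] [17,16].

8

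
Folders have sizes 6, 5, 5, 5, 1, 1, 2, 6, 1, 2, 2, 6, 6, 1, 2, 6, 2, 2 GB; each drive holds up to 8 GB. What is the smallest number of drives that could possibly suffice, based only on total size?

8

Total size = 6 + 5 + 5 + 5 + 1 + 1 + 2 + 6 + 1 + 2 + 2 + 6 + 6 + 1 + 2 + 6 + 2 + 2 = 61 GB.
⌈61 / 8⌉ = 8.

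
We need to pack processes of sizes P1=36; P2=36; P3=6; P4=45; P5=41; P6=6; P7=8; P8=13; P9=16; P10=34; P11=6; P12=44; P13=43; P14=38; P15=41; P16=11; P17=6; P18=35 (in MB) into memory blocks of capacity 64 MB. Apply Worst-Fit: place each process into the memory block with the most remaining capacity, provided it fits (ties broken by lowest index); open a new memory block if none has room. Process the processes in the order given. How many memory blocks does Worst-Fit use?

10 memory blocks

Put P1 (36 MB) in memory block 1; 28 MB remain.
Put P2 (36 MB) in memory block 2; 28 MB remain.
Put P3 (6 MB) in memory block 1; 22 MB remain.
Put P4 (45 MB) in memory block 3; 19 MB remain.
Put P5 (41 MB) in memory block 4; 23 MB remain.
Put P6 (6 MB) in memory block 2; 22 MB remain.
Put P7 (8 MB) in memory block 4; 15 MB remain.
Put P8 (13 MB) in memory block 1; 9 MB remain.
Put P9 (16 MB) in memory block 2; 6 MB remain.
Put P10 (34 MB) in memory block 5; 30 MB remain.
Put P11 (6 MB) in memory block 5; 24 MB remain.
Put P12 (44 MB) in memory block 6; 20 MB remain.
Put P13 (43 MB) in memory block 7; 21 MB remain.
Put P14 (38 MB) in memory block 8; 26 MB remain.
Put P15 (41 MB) in memory block 9; 23 MB remain.
Put P16 (11 MB) in memory block 8; 15 MB remain.
Put P17 (6 MB) in memory block 5; 18 MB remain.
Put P18 (35 MB) in memory block 10; 29 MB remain.
Final memory blocks: [36,6,13] [36,6,16] [45] [41,8] [34,6,6] [44] [43] [38,11] [41] [35].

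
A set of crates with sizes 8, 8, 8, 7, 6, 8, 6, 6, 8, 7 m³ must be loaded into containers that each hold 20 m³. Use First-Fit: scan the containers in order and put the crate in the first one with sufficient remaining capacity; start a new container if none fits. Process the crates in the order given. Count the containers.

container 1: place 8 m³, 12 m³ left
container 1: place 8 m³, 4 m³ left
container 2: place 8 m³, 12 m³ left
container 2: place 7 m³, 5 m³ left
container 3: place 6 m³, 14 m³ left
container 3: place 8 m³, 6 m³ left
container 3: place 6 m³, 0 m³ left
container 4: place 6 m³, 14 m³ left
container 4: place 8 m³, 6 m³ left
container 5: place 7 m³, 13 m³ left
Final containers: [8,8] [8,7] [6,8,6] [6,8] [7].

5 containers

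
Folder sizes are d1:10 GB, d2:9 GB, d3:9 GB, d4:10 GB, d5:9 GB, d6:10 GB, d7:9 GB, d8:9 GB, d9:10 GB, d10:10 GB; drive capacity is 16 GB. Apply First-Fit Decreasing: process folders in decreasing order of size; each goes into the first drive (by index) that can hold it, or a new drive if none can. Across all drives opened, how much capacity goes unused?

65

Sorted descending: 10, 10, 10, 10, 10, 9, 9, 9, 9, 9.
drive 1: place 10 GB, 6 GB left
drive 2: place 10 GB, 6 GB left
drive 3: place 10 GB, 6 GB left
drive 4: place 10 GB, 6 GB left
drive 5: place 10 GB, 6 GB left
drive 6: place 9 GB, 7 GB left
drive 7: place 9 GB, 7 GB left
drive 8: place 9 GB, 7 GB left
drive 9: place 9 GB, 7 GB left
drive 10: place 9 GB, 7 GB left
10 drives × 16 GB = 160 GB; used 95 GB; unused 65 GB.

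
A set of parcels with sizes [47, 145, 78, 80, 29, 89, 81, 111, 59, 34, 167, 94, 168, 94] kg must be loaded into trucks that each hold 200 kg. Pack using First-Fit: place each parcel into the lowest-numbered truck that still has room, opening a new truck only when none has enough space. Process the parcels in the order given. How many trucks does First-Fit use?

Put 47 kg in truck 1; 153 kg remain.
Put 145 kg in truck 1; 8 kg remain.
Put 78 kg in truck 2; 122 kg remain.
Put 80 kg in truck 2; 42 kg remain.
Put 29 kg in truck 2; 13 kg remain.
Put 89 kg in truck 3; 111 kg remain.
Put 81 kg in truck 3; 30 kg remain.
Put 111 kg in truck 4; 89 kg remain.
Put 59 kg in truck 4; 30 kg remain.
Put 34 kg in truck 5; 166 kg remain.
Put 167 kg in truck 6; 33 kg remain.
Put 94 kg in truck 5; 72 kg remain.
Put 168 kg in truck 7; 32 kg remain.
Put 94 kg in truck 8; 106 kg remain.
Final trucks: [47,145] [78,80,29] [89,81] [111,59] [34,94] [167] [168] [94].

8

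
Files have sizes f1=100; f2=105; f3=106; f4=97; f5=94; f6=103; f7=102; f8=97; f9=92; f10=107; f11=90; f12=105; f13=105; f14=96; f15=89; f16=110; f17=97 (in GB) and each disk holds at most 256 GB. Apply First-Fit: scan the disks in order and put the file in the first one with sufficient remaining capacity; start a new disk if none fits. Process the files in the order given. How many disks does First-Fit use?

9 disks

Put f1 (100 GB) in disk 1; 156 GB remain.
Put f2 (105 GB) in disk 1; 51 GB remain.
Put f3 (106 GB) in disk 2; 150 GB remain.
Put f4 (97 GB) in disk 2; 53 GB remain.
Put f5 (94 GB) in disk 3; 162 GB remain.
Put f6 (103 GB) in disk 3; 59 GB remain.
Put f7 (102 GB) in disk 4; 154 GB remain.
Put f8 (97 GB) in disk 4; 57 GB remain.
Put f9 (92 GB) in disk 5; 164 GB remain.
Put f10 (107 GB) in disk 5; 57 GB remain.
Put f11 (90 GB) in disk 6; 166 GB remain.
Put f12 (105 GB) in disk 6; 61 GB remain.
Put f13 (105 GB) in disk 7; 151 GB remain.
Put f14 (96 GB) in disk 7; 55 GB remain.
Put f15 (89 GB) in disk 8; 167 GB remain.
Put f16 (110 GB) in disk 8; 57 GB remain.
Put f17 (97 GB) in disk 9; 159 GB remain.
Final disks: [100,105] [106,97] [94,103] [102,97] [92,107] [90,105] [105,96] [89,110] [97].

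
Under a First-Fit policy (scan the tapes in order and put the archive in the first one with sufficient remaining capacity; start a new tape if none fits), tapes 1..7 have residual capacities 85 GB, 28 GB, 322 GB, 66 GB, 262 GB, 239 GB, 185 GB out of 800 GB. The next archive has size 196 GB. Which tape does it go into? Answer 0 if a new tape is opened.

Tapes with room: tape 3 (322 GB), tape 5 (262 GB), tape 6 (239 GB).
The first with room is tape 3.

3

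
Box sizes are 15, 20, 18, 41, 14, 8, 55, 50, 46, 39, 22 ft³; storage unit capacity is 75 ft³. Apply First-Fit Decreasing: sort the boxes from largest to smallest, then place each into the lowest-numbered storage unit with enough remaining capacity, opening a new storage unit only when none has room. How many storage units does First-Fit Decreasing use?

Sorted descending: 55, 50, 46, 41, 39, 22, 20, 18, 15, 14, 8.
storage unit 1: place 55 ft³, 20 ft³ left
storage unit 2: place 50 ft³, 25 ft³ left
storage unit 3: place 46 ft³, 29 ft³ left
storage unit 4: place 41 ft³, 34 ft³ left
storage unit 5: place 39 ft³, 36 ft³ left
storage unit 2: place 22 ft³, 3 ft³ left
storage unit 1: place 20 ft³, 0 ft³ left
storage unit 3: place 18 ft³, 11 ft³ left
storage unit 4: place 15 ft³, 19 ft³ left
storage unit 4: place 14 ft³, 5 ft³ left
storage unit 3: place 8 ft³, 3 ft³ left

5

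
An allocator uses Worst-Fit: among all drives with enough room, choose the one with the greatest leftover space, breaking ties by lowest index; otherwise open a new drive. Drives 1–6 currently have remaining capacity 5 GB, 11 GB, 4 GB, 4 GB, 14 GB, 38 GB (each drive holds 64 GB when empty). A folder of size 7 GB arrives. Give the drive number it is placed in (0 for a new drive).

Drives with room: drive 2 (11 GB), drive 5 (14 GB), drive 6 (38 GB).
Most room is drive 6 with 38 GB free.

6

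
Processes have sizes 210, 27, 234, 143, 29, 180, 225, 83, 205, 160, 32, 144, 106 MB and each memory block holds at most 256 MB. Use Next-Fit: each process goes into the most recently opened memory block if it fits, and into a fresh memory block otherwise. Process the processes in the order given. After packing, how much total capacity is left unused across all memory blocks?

Put 210 MB in memory block 1; 46 MB remain.
Put 27 MB in memory block 1; 19 MB remain.
Put 234 MB in memory block 2; 22 MB remain.
Put 143 MB in memory block 3; 113 MB remain.
Put 29 MB in memory block 3; 84 MB remain.
Put 180 MB in memory block 4; 76 MB remain.
Put 225 MB in memory block 5; 31 MB remain.
Put 83 MB in memory block 6; 173 MB remain.
Put 205 MB in memory block 7; 51 MB remain.
Put 160 MB in memory block 8; 96 MB remain.
Put 32 MB in memory block 8; 64 MB remain.
Put 144 MB in memory block 9; 112 MB remain.
Put 106 MB in memory block 9; 6 MB remain.
9 memory blocks × 256 MB = 2304 MB; used 1778 MB; unused 526 MB.

526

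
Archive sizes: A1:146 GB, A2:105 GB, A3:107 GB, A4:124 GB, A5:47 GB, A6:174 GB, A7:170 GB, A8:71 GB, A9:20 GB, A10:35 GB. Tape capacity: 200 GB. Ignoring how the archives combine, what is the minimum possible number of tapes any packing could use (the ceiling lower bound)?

Total size = 146 + 105 + 107 + 124 + 47 + 174 + 170 + 71 + 20 + 35 = 999 GB.
⌈999 / 200⌉ = 5.

5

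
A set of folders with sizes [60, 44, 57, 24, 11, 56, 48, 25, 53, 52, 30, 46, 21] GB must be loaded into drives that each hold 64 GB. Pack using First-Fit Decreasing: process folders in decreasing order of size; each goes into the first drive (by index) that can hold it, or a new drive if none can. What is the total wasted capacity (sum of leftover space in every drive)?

113

Sorted descending: 60, 57, 56, 53, 52, 48, 46, 44, 30, 25, 24, 21, 11.
60 GB → drive 1 (remaining 4 GB)
57 GB → drive 2 (remaining 7 GB)
56 GB → drive 3 (remaining 8 GB)
53 GB → drive 4 (remaining 11 GB)
52 GB → drive 5 (remaining 12 GB)
48 GB → drive 6 (remaining 16 GB)
46 GB → drive 7 (remaining 18 GB)
44 GB → drive 8 (remaining 20 GB)
30 GB → drive 9 (remaining 34 GB)
25 GB → drive 9 (remaining 9 GB)
24 GB → drive 10 (remaining 40 GB)
21 GB → drive 10 (remaining 19 GB)
11 GB → drive 4 (remaining 0 GB)
10 drives × 64 GB = 640 GB; used 527 GB; unused 113 GB.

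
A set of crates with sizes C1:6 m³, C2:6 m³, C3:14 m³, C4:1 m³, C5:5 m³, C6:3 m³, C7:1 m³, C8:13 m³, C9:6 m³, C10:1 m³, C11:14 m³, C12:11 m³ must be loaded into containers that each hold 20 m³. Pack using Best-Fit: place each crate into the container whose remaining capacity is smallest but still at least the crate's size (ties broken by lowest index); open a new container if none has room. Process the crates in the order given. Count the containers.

5 containers

container 1: place C1 (6 m³), 14 m³ left
container 1: place C2 (6 m³), 8 m³ left
container 2: place C3 (14 m³), 6 m³ left
container 2: place C4 (1 m³), 5 m³ left
container 2: place C5 (5 m³), 0 m³ left
container 1: place C6 (3 m³), 5 m³ left
container 1: place C7 (1 m³), 4 m³ left
container 3: place C8 (13 m³), 7 m³ left
container 3: place C9 (6 m³), 1 m³ left
container 3: place C10 (1 m³), 0 m³ left
container 4: place C11 (14 m³), 6 m³ left
container 5: place C12 (11 m³), 9 m³ left
Final containers: [6,6,3,1] [14,1,5] [13,6,1] [14] [11].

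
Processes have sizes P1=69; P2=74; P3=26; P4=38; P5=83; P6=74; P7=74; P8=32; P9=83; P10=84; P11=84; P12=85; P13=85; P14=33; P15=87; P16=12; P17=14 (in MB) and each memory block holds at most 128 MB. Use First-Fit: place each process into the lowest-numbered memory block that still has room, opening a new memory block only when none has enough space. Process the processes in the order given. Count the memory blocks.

11 memory blocks

P1 (69 MB) → memory block 1 (remaining 59 MB)
P2 (74 MB) → memory block 2 (remaining 54 MB)
P3 (26 MB) → memory block 1 (remaining 33 MB)
P4 (38 MB) → memory block 2 (remaining 16 MB)
P5 (83 MB) → memory block 3 (remaining 45 MB)
P6 (74 MB) → memory block 4 (remaining 54 MB)
P7 (74 MB) → memory block 5 (remaining 54 MB)
P8 (32 MB) → memory block 1 (remaining 1 MB)
P9 (83 MB) → memory block 6 (remaining 45 MB)
P10 (84 MB) → memory block 7 (remaining 44 MB)
P11 (84 MB) → memory block 8 (remaining 44 MB)
P12 (85 MB) → memory block 9 (remaining 43 MB)
P13 (85 MB) → memory block 10 (remaining 43 MB)
P14 (33 MB) → memory block 3 (remaining 12 MB)
P15 (87 MB) → memory block 11 (remaining 41 MB)
P16 (12 MB) → memory block 2 (remaining 4 MB)
P17 (14 MB) → memory block 4 (remaining 40 MB)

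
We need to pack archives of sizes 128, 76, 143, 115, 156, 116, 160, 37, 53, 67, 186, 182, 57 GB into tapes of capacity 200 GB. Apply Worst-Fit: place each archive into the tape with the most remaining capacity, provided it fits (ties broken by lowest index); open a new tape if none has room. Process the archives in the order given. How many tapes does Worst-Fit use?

9

tape 1: place 128 GB, 72 GB left
tape 2: place 76 GB, 124 GB left
tape 3: place 143 GB, 57 GB left
tape 2: place 115 GB, 9 GB left
tape 4: place 156 GB, 44 GB left
tape 5: place 116 GB, 84 GB left
tape 6: place 160 GB, 40 GB left
tape 5: place 37 GB, 47 GB left
tape 1: place 53 GB, 19 GB left
tape 7: place 67 GB, 133 GB left
tape 8: place 186 GB, 14 GB left
tape 9: place 182 GB, 18 GB left
tape 7: place 57 GB, 76 GB left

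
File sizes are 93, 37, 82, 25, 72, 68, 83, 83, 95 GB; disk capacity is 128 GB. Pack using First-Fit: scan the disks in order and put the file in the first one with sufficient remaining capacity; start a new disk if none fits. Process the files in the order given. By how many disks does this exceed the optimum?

0

First-Fit: [93,25] [37,82] [72] [68] [83] [83] [95] → 7 disks.
7 files exceed 64 GB (half the capacity), and no two of those can share a disk, so at least 7 disks are needed.
So 7 is already optimal.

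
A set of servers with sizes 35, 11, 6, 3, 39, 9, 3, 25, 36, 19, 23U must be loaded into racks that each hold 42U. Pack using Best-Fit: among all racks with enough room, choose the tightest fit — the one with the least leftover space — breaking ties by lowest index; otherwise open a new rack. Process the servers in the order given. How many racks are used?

6

Put 35U in rack 1; 7U remain.
Put 11U in rack 2; 31U remain.
Put 6U in rack 1; 1U remain.
Put 3U in rack 2; 28U remain.
Put 39U in rack 3; 3U remain.
Put 9U in rack 2; 19U remain.
Put 3U in rack 3; 0U remain.
Put 25U in rack 4; 17U remain.
Put 36U in rack 5; 6U remain.
Put 19U in rack 2; 0U remain.
Put 23U in rack 6; 19U remain.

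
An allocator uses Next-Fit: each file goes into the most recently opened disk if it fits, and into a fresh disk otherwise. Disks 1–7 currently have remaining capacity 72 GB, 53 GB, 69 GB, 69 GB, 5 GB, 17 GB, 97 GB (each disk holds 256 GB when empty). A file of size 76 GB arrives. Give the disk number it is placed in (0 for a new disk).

7

Next-Fit only looks at disk 7, which has 97 GB free.
76 GB fits there.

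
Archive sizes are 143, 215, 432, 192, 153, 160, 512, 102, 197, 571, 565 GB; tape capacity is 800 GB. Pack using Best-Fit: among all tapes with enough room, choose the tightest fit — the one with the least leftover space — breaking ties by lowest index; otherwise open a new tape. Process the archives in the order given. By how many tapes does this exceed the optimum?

Best-Fit: [143,215,432] [192,153,160,197] [512,102] [571] [565] → 5 tapes.
Total size 3242 GB; any packing needs at least ⌈3242/800⌉ = 5 tapes.
So 5 is already optimal.

0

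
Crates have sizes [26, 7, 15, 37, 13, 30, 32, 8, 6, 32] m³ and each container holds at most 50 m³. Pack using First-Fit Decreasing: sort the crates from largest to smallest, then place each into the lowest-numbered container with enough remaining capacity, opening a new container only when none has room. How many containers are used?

5

Sorted descending: 37, 32, 32, 30, 26, 15, 13, 8, 7, 6.
Put 37 m³ in container 1; 13 m³ remain.
Put 32 m³ in container 2; 18 m³ remain.
Put 32 m³ in container 3; 18 m³ remain.
Put 30 m³ in container 4; 20 m³ remain.
Put 26 m³ in container 5; 24 m³ remain.
Put 15 m³ in container 2; 3 m³ remain.
Put 13 m³ in container 1; 0 m³ remain.
Put 8 m³ in container 3; 10 m³ remain.
Put 7 m³ in container 3; 3 m³ remain.
Put 6 m³ in container 4; 14 m³ remain.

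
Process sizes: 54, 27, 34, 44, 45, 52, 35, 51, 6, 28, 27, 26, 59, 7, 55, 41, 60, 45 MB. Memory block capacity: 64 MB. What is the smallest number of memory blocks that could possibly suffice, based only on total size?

11 memory blocks

Total size = 54 + 27 + 34 + 44 + 45 + 52 + 35 + 51 + 6 + 28 + 27 + 26 + 59 + 7 + 55 + 41 + 60 + 45 = 696 MB.
⌈696 / 64⌉ = 11.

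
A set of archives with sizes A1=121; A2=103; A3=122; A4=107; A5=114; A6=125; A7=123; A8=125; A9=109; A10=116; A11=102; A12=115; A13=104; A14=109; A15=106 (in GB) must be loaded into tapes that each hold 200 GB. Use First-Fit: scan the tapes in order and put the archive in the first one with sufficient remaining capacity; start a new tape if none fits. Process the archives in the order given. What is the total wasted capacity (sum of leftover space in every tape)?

1299

tape 1: place A1 (121 GB), 79 GB left
tape 2: place A2 (103 GB), 97 GB left
tape 3: place A3 (122 GB), 78 GB left
tape 4: place A4 (107 GB), 93 GB left
tape 5: place A5 (114 GB), 86 GB left
tape 6: place A6 (125 GB), 75 GB left
tape 7: place A7 (123 GB), 77 GB left
tape 8: place A8 (125 GB), 75 GB left
tape 9: place A9 (109 GB), 91 GB left
tape 10: place A10 (116 GB), 84 GB left
tape 11: place A11 (102 GB), 98 GB left
tape 12: place A12 (115 GB), 85 GB left
tape 13: place A13 (104 GB), 96 GB left
tape 14: place A14 (109 GB), 91 GB left
tape 15: place A15 (106 GB), 94 GB left
15 tapes × 200 GB = 3000 GB; used 1701 GB; unused 1299 GB.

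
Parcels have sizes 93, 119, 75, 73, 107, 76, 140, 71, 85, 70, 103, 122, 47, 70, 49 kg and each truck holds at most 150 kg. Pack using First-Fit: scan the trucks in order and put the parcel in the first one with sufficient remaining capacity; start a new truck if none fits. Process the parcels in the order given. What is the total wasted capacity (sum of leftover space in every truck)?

200

Put 93 kg in truck 1; 57 kg remain.
Put 119 kg in truck 2; 31 kg remain.
Put 75 kg in truck 3; 75 kg remain.
Put 73 kg in truck 3; 2 kg remain.
Put 107 kg in truck 4; 43 kg remain.
Put 76 kg in truck 5; 74 kg remain.
Put 140 kg in truck 6; 10 kg remain.
Put 71 kg in truck 5; 3 kg remain.
Put 85 kg in truck 7; 65 kg remain.
Put 70 kg in truck 8; 80 kg remain.
Put 103 kg in truck 9; 47 kg remain.
Put 122 kg in truck 10; 28 kg remain.
Put 47 kg in truck 1; 10 kg remain.
Put 70 kg in truck 8; 10 kg remain.
Put 49 kg in truck 7; 16 kg remain.
10 trucks × 150 kg = 1500 kg; used 1300 kg; unused 200 kg.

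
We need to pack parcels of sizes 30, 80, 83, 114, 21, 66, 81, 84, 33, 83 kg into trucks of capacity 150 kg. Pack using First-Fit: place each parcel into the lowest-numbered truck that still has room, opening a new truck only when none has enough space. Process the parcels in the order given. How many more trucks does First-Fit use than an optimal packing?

0

First-Fit: [30,80,21] [83,66] [114,33] [81] [84] [83] → 6 trucks.
6 parcels exceed 75 kg (half the capacity), and no two of those can share a truck, so at least 6 trucks are needed.
So 6 is already optimal.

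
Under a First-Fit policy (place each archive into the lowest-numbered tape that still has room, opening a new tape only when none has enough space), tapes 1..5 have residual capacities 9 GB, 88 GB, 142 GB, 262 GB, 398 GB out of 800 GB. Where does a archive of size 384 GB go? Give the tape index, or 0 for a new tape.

5

Tapes with room: tape 5 (398 GB).
The first with room is tape 5.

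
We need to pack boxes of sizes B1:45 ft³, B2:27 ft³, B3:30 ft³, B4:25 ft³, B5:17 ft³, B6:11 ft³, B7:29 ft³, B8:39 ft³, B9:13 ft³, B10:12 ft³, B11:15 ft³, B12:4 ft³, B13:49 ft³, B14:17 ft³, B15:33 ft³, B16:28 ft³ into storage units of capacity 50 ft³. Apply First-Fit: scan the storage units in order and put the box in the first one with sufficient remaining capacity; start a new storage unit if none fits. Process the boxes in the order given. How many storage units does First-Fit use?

9 storage units

Put B1 (45 ft³) in storage unit 1; 5 ft³ remain.
Put B2 (27 ft³) in storage unit 2; 23 ft³ remain.
Put B3 (30 ft³) in storage unit 3; 20 ft³ remain.
Put B4 (25 ft³) in storage unit 4; 25 ft³ remain.
Put B5 (17 ft³) in storage unit 2; 6 ft³ remain.
Put B6 (11 ft³) in storage unit 3; 9 ft³ remain.
Put B7 (29 ft³) in storage unit 5; 21 ft³ remain.
Put B8 (39 ft³) in storage unit 6; 11 ft³ remain.
Put B9 (13 ft³) in storage unit 4; 12 ft³ remain.
Put B10 (12 ft³) in storage unit 4; 0 ft³ remain.
Put B11 (15 ft³) in storage unit 5; 6 ft³ remain.
Put B12 (4 ft³) in storage unit 1; 1 ft³ remain.
Put B13 (49 ft³) in storage unit 7; 1 ft³ remain.
Put B14 (17 ft³) in storage unit 8; 33 ft³ remain.
Put B15 (33 ft³) in storage unit 8; 0 ft³ remain.
Put B16 (28 ft³) in storage unit 9; 22 ft³ remain.
Final storage units: [45,4] [27,17] [30,11] [25,13,12] [29,15] [39] [49] [17,33] [28].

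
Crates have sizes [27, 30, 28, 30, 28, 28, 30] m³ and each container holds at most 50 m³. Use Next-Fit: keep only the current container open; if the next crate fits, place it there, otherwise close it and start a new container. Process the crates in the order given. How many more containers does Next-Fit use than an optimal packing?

0

Next-Fit: [27] [30] [28] [30] [28] [28] [30] → 7 containers.
7 crates exceed 25 m³ (half the capacity), and no two of those can share a container, so at least 7 containers are needed.
So 7 is already optimal.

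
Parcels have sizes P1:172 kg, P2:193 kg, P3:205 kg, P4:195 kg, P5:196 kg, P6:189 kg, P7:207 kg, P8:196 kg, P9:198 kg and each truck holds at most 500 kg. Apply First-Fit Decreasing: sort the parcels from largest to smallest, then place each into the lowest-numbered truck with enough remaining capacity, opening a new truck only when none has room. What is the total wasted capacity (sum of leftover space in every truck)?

Sorted descending: 207, 205, 198, 196, 196, 195, 193, 189, 172.
Put 207 kg in truck 1; 293 kg remain.
Put 205 kg in truck 1; 88 kg remain.
Put 198 kg in truck 2; 302 kg remain.
Put 196 kg in truck 2; 106 kg remain.
Put 196 kg in truck 3; 304 kg remain.
Put 195 kg in truck 3; 109 kg remain.
Put 193 kg in truck 4; 307 kg remain.
Put 189 kg in truck 4; 118 kg remain.
Put 172 kg in truck 5; 328 kg remain.
5 trucks × 500 kg = 2500 kg; used 1751 kg; unused 749 kg.

749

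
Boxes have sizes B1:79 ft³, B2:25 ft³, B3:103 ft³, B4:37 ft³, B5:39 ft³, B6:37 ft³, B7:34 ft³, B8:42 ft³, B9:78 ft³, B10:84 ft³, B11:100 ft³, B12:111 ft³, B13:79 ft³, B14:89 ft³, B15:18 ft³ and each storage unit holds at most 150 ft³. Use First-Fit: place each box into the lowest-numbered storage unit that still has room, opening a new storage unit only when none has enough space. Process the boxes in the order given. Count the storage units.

storage unit 1: place B1 (79 ft³), 71 ft³ left
storage unit 1: place B2 (25 ft³), 46 ft³ left
storage unit 2: place B3 (103 ft³), 47 ft³ left
storage unit 1: place B4 (37 ft³), 9 ft³ left
storage unit 2: place B5 (39 ft³), 8 ft³ left
storage unit 3: place B6 (37 ft³), 113 ft³ left
storage unit 3: place B7 (34 ft³), 79 ft³ left
storage unit 3: place B8 (42 ft³), 37 ft³ left
storage unit 4: place B9 (78 ft³), 72 ft³ left
storage unit 5: place B10 (84 ft³), 66 ft³ left
storage unit 6: place B11 (100 ft³), 50 ft³ left
storage unit 7: place B12 (111 ft³), 39 ft³ left
storage unit 8: place B13 (79 ft³), 71 ft³ left
storage unit 9: place B14 (89 ft³), 61 ft³ left
storage unit 3: place B15 (18 ft³), 19 ft³ left
Final storage units: [79,25,37] [103,39] [37,34,42,18] [78] [84] [100] [111] [79] [89].

9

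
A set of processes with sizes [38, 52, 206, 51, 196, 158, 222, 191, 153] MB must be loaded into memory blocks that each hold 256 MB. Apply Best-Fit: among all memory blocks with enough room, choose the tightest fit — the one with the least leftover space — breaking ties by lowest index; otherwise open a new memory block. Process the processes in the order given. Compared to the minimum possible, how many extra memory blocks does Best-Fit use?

1

Best-Fit: [38,52,51] [206] [196] [158] [222] [191] [153] → 7 memory blocks.
6 processes exceed 128 MB (half the capacity), and no two of those can share a memory block, so at least 6 memory blocks are needed.
An optimal packing achieves that bound: [222] [206,38] [196,52] [191,51] [158] [153] → 6 memory blocks.
Excess: 7 − 6 = 1.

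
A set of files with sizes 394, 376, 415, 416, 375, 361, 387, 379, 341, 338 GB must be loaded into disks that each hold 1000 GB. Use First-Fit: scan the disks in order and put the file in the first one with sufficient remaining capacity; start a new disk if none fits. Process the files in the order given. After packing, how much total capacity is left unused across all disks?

Put 394 GB in disk 1; 606 GB remain.
Put 376 GB in disk 1; 230 GB remain.
Put 415 GB in disk 2; 585 GB remain.
Put 416 GB in disk 2; 169 GB remain.
Put 375 GB in disk 3; 625 GB remain.
Put 361 GB in disk 3; 264 GB remain.
Put 387 GB in disk 4; 613 GB remain.
Put 379 GB in disk 4; 234 GB remain.
Put 341 GB in disk 5; 659 GB remain.
Put 338 GB in disk 5; 321 GB remain.
5 disks × 1000 GB = 5000 GB; used 3782 GB; unused 1218 GB.

1218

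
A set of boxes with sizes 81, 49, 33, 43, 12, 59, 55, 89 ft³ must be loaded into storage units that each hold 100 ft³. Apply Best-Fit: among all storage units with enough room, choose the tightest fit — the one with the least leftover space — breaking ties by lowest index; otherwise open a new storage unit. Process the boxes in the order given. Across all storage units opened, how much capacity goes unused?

storage unit 1: place 81 ft³, 19 ft³ left
storage unit 2: place 49 ft³, 51 ft³ left
storage unit 2: place 33 ft³, 18 ft³ left
storage unit 3: place 43 ft³, 57 ft³ left
storage unit 2: place 12 ft³, 6 ft³ left
storage unit 4: place 59 ft³, 41 ft³ left
storage unit 3: place 55 ft³, 2 ft³ left
storage unit 5: place 89 ft³, 11 ft³ left
5 storage units × 100 ft³ = 500 ft³; used 421 ft³; unused 79 ft³.

79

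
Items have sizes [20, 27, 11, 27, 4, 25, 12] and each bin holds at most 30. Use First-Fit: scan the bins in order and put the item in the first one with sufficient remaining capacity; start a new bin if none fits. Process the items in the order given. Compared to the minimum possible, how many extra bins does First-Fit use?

0

First-Fit: [20,4] [27] [11,12] [27] [25] → 5 bins.
Total size 126; any packing needs at least ⌈126/30⌉ = 5 bins.
So 5 is already optimal.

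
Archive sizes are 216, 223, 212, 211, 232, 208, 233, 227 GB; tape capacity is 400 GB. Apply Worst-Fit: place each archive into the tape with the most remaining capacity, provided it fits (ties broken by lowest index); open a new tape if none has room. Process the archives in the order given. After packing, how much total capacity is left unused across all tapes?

Put 216 GB in tape 1; 184 GB remain.
Put 223 GB in tape 2; 177 GB remain.
Put 212 GB in tape 3; 188 GB remain.
Put 211 GB in tape 4; 189 GB remain.
Put 232 GB in tape 5; 168 GB remain.
Put 208 GB in tape 6; 192 GB remain.
Put 233 GB in tape 7; 167 GB remain.
Put 227 GB in tape 8; 173 GB remain.
8 tapes × 400 GB = 3200 GB; used 1762 GB; unused 1438 GB.

1438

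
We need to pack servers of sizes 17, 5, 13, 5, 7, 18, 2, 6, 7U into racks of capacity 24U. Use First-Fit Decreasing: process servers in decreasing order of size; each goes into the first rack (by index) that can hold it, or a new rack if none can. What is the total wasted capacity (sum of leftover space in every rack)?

Sorted descending: 18, 17, 13, 7, 7, 6, 5, 5, 2.
rack 1: place 18U, 6U left
rack 2: place 17U, 7U left
rack 3: place 13U, 11U left
rack 2: place 7U, 0U left
rack 3: place 7U, 4U left
rack 1: place 6U, 0U left
rack 4: place 5U, 19U left
rack 4: place 5U, 14U left
rack 3: place 2U, 2U left
4 racks × 24U = 96U; used 80U; unused 16U.

16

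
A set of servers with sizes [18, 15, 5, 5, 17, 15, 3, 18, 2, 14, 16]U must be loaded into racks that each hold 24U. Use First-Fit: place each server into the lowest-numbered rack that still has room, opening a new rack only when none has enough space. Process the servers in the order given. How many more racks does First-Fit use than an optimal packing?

First-Fit: [18,5] [15,5,3] [17,2] [15] [18] [14] [16] → 7 racks.
7 servers exceed 12U (half the capacity), and no two of those can share a rack, so at least 7 racks are needed.
So 7 is already optimal.

0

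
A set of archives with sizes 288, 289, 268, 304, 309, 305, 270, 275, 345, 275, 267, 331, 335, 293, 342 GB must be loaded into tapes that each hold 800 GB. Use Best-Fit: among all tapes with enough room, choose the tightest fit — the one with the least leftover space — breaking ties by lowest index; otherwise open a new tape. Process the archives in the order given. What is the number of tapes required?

8

tape 1: place 288 GB, 512 GB left
tape 1: place 289 GB, 223 GB left
tape 2: place 268 GB, 532 GB left
tape 2: place 304 GB, 228 GB left
tape 3: place 309 GB, 491 GB left
tape 3: place 305 GB, 186 GB left
tape 4: place 270 GB, 530 GB left
tape 4: place 275 GB, 255 GB left
tape 5: place 345 GB, 455 GB left
tape 5: place 275 GB, 180 GB left
tape 6: place 267 GB, 533 GB left
tape 6: place 331 GB, 202 GB left
tape 7: place 335 GB, 465 GB left
tape 7: place 293 GB, 172 GB left
tape 8: place 342 GB, 458 GB left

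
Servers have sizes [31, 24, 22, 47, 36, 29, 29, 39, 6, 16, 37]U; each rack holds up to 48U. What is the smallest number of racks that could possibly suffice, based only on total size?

7

Total size = 31 + 24 + 22 + 47 + 36 + 29 + 29 + 39 + 6 + 16 + 37 = 316U.
⌈316 / 48⌉ = 7.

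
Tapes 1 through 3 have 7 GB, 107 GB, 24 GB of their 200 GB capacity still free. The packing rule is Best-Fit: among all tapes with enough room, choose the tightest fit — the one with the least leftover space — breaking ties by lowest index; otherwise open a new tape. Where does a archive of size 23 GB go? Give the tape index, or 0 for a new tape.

Tapes with room: tape 2 (107 GB), tape 3 (24 GB).
Tightest fit is tape 3 with 24 GB free.

3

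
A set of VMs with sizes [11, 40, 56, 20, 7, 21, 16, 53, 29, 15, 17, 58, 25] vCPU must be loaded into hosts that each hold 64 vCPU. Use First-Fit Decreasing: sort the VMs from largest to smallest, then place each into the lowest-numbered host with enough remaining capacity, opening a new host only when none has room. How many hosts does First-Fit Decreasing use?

Sorted descending: 58, 56, 53, 40, 29, 25, 21, 20, 17, 16, 15, 11, 7.
58 vCPU → host 1 (remaining 6 vCPU)
56 vCPU → host 2 (remaining 8 vCPU)
53 vCPU → host 3 (remaining 11 vCPU)
40 vCPU → host 4 (remaining 24 vCPU)
29 vCPU → host 5 (remaining 35 vCPU)
25 vCPU → host 5 (remaining 10 vCPU)
21 vCPU → host 4 (remaining 3 vCPU)
20 vCPU → host 6 (remaining 44 vCPU)
17 vCPU → host 6 (remaining 27 vCPU)
16 vCPU → host 6 (remaining 11 vCPU)
15 vCPU → host 7 (remaining 49 vCPU)
11 vCPU → host 3 (remaining 0 vCPU)
7 vCPU → host 2 (remaining 1 vCPU)

7 hosts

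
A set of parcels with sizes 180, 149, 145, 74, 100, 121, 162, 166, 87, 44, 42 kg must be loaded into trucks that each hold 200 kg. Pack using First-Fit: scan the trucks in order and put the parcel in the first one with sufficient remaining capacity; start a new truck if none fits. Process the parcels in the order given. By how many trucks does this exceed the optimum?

First-Fit: [180] [149,44] [145,42] [74,100] [121] [162] [166] [87] → 8 trucks.
Total size 1270 kg; any packing needs at least ⌈1270/200⌉ = 7 trucks.
An optimal packing achieves that bound: [180] [166] [162] [149,44] [145,42] [121,74] [100,87] → 7 trucks.
Excess: 8 − 7 = 1.

1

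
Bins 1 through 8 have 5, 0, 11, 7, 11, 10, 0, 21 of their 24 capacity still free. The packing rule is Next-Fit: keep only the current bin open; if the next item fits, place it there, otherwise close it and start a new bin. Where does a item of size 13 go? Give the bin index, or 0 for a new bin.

8

Next-Fit only looks at bin 8, which has 21 free.
13 fits there.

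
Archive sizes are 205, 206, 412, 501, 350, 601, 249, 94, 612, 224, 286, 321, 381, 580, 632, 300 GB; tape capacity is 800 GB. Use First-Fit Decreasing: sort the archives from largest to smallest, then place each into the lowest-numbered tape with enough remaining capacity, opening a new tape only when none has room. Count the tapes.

Sorted descending: 632, 612, 601, 580, 501, 412, 381, 350, 321, 300, 286, 249, 224, 206, 205, 94.
Put 632 GB in tape 1; 168 GB remain.
Put 612 GB in tape 2; 188 GB remain.
Put 601 GB in tape 3; 199 GB remain.
Put 580 GB in tape 4; 220 GB remain.
Put 501 GB in tape 5; 299 GB remain.
Put 412 GB in tape 6; 388 GB remain.
Put 381 GB in tape 6; 7 GB remain.
Put 350 GB in tape 7; 450 GB remain.
Put 321 GB in tape 7; 129 GB remain.
Put 300 GB in tape 8; 500 GB remain.
Put 286 GB in tape 5; 13 GB remain.
Put 249 GB in tape 8; 251 GB remain.
Put 224 GB in tape 8; 27 GB remain.
Put 206 GB in tape 4; 14 GB remain.
Put 205 GB in tape 9; 595 GB remain.
Put 94 GB in tape 1; 74 GB remain.

9 tapes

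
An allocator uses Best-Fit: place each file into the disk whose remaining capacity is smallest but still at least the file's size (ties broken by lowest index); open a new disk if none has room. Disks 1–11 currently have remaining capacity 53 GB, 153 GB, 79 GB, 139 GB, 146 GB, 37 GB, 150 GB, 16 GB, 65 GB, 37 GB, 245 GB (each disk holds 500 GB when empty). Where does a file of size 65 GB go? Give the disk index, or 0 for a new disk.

9

Disks with room: disk 2 (153 GB), disk 3 (79 GB), disk 4 (139 GB), disk 5 (146 GB), disk 7 (150 GB), disk 9 (65 GB), disk 11 (245 GB).
Tightest fit is disk 9 with 65 GB free.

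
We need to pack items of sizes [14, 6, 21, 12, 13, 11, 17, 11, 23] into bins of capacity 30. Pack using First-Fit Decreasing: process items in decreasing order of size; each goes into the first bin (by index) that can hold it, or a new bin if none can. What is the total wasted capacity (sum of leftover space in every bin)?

Sorted descending: 23, 21, 17, 14, 13, 12, 11, 11, 6.
Put 23 in bin 1; 7 remain.
Put 21 in bin 2; 9 remain.
Put 17 in bin 3; 13 remain.
Put 14 in bin 4; 16 remain.
Put 13 in bin 3; 0 remain.
Put 12 in bin 4; 4 remain.
Put 11 in bin 5; 19 remain.
Put 11 in bin 5; 8 remain.
Put 6 in bin 1; 1 remain.
5 bins × 30 = 150; used 128; unused 22.

22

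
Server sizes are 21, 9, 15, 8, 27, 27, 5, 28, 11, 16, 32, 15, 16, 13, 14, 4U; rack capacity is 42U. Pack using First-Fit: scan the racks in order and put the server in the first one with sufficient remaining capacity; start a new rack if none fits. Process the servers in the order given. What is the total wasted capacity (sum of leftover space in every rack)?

75

Put 21U in rack 1; 21U remain.
Put 9U in rack 1; 12U remain.
Put 15U in rack 2; 27U remain.
Put 8U in rack 1; 4U remain.
Put 27U in rack 2; 0U remain.
Put 27U in rack 3; 15U remain.
Put 5U in rack 3; 10U remain.
Put 28U in rack 4; 14U remain.
Put 11U in rack 4; 3U remain.
Put 16U in rack 5; 26U remain.
Put 32U in rack 6; 10U remain.
Put 15U in rack 5; 11U remain.
Put 16U in rack 7; 26U remain.
Put 13U in rack 7; 13U remain.
Put 14U in rack 8; 28U remain.
Put 4U in rack 1; 0U remain.
8 racks × 42U = 336U; used 261U; unused 75U.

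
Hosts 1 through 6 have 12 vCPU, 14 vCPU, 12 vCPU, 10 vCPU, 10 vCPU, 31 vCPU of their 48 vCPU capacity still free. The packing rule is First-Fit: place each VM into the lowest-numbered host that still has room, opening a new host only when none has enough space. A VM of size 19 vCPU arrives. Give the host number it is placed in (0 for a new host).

Hosts with room: host 6 (31 vCPU).
The first with room is host 6.

6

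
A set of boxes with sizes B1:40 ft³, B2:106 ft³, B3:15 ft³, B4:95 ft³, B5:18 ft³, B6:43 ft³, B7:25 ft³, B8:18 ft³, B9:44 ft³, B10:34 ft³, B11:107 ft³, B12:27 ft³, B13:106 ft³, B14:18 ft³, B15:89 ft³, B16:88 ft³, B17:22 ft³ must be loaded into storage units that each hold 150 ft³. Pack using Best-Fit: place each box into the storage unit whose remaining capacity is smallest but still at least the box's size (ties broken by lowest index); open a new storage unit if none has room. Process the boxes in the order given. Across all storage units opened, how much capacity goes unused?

155

B1 (40 ft³) → storage unit 1 (remaining 110 ft³)
B2 (106 ft³) → storage unit 1 (remaining 4 ft³)
B3 (15 ft³) → storage unit 2 (remaining 135 ft³)
B4 (95 ft³) → storage unit 2 (remaining 40 ft³)
B5 (18 ft³) → storage unit 2 (remaining 22 ft³)
B6 (43 ft³) → storage unit 3 (remaining 107 ft³)
B7 (25 ft³) → storage unit 3 (remaining 82 ft³)
B8 (18 ft³) → storage unit 2 (remaining 4 ft³)
B9 (44 ft³) → storage unit 3 (remaining 38 ft³)
B10 (34 ft³) → storage unit 3 (remaining 4 ft³)
B11 (107 ft³) → storage unit 4 (remaining 43 ft³)
B12 (27 ft³) → storage unit 4 (remaining 16 ft³)
B13 (106 ft³) → storage unit 5 (remaining 44 ft³)
B14 (18 ft³) → storage unit 5 (remaining 26 ft³)
B15 (89 ft³) → storage unit 6 (remaining 61 ft³)
B16 (88 ft³) → storage unit 7 (remaining 62 ft³)
B17 (22 ft³) → storage unit 5 (remaining 4 ft³)
7 storage units × 150 ft³ = 1050 ft³; used 895 ft³; unused 155 ft³.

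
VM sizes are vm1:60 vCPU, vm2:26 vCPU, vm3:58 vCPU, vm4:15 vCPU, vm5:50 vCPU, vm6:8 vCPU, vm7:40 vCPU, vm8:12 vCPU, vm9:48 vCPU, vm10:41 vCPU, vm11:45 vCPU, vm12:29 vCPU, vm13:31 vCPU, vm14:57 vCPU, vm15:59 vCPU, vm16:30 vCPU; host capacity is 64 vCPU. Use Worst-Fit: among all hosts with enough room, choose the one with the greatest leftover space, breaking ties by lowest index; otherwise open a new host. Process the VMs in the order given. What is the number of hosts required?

12 hosts

vm1 (60 vCPU) → host 1 (remaining 4 vCPU)
vm2 (26 vCPU) → host 2 (remaining 38 vCPU)
vm3 (58 vCPU) → host 3 (remaining 6 vCPU)
vm4 (15 vCPU) → host 2 (remaining 23 vCPU)
vm5 (50 vCPU) → host 4 (remaining 14 vCPU)
vm6 (8 vCPU) → host 2 (remaining 15 vCPU)
vm7 (40 vCPU) → host 5 (remaining 24 vCPU)
vm8 (12 vCPU) → host 5 (remaining 12 vCPU)
vm9 (48 vCPU) → host 6 (remaining 16 vCPU)
vm10 (41 vCPU) → host 7 (remaining 23 vCPU)
vm11 (45 vCPU) → host 8 (remaining 19 vCPU)
vm12 (29 vCPU) → host 9 (remaining 35 vCPU)
vm13 (31 vCPU) → host 9 (remaining 4 vCPU)
vm14 (57 vCPU) → host 10 (remaining 7 vCPU)
vm15 (59 vCPU) → host 11 (remaining 5 vCPU)
vm16 (30 vCPU) → host 12 (remaining 34 vCPU)
Final hosts: [60] [26,15,8] [58] [50] [40,12] [48] [41] [45] [29,31] [57] [59] [30].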